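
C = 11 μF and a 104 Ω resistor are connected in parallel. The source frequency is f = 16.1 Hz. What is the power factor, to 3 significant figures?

ω = 2πf = 101.2 rad/s
X_C = 1/(ωC) = 899 Ω
Parallel: admittances add. Y = 1/R + jωC
Y = (0.00962 + j0.00111) S
|Y| = 0.00968 S → |Z| = 1/|Y| = 103 Ω, ∠Z = −∠Y = -6.60°
cos φ = cos(-6.60°) = 0.993

0.993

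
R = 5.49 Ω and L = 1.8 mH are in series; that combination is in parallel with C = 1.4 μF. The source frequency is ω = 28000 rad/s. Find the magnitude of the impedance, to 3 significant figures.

X_L = ωL = 50.4 Ω
X_C = 1/(ωC) = 25.5 Ω
Branch 1 (R+jX_L): Z₁ = 5.49 + j50.4 Ω, |Z₁| = 50.7 Ω
Branch 2 (−jX_C): Z₂ = −j25.5 Ω
Parallel: Z = Z₁Z₂/(Z₁+Z₂), |Z| = 50.7 Ω, ∠Z = -83.8°

50.7 Ω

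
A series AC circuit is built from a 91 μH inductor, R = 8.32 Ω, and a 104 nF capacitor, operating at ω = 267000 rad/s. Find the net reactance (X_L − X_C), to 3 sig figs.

X_L = ωL = 24.3 Ω
X_C = 1/(ωC) = 36.0 Ω
X = 24.3 − 36.0 = -11.7 Ω

-11.7 Ω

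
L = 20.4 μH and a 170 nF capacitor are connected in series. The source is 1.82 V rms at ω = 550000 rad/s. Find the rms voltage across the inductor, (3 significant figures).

38.9 V

X_L = ωL = 11.2 Ω
X_C = 1/(ωC) = 10.7 Ω
Net reactance X = X_L − X_C = 0.525 Ω
Z = j0.525 Ω
|Z| = √(0² + 0.525²) = 0.525 Ω
I = V/|Z| = 3.47 A
V_L = I·|Z_L| = 3.47 × 11.2 = 38.9 V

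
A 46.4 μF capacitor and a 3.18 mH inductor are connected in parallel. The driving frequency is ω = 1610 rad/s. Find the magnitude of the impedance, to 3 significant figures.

8.29 Ω

X_L = ωL = 5.12 Ω
X_C = 1/(ωC) = 13.4 Ω
Parallel: admittances add. Y = 1/(jωL) + jωC
Y = (0 − j0.121) S
|Y| = 0.121 S → |Z| = 1/|Y| = 8.29 Ω, ∠Z = −∠Y = 90.0°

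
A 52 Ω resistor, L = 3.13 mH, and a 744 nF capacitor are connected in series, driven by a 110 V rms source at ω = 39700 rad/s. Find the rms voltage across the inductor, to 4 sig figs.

131.1 V

X_L = ωL = 124.3 Ω
X_C = 1/(ωC) = 33.86 Ω
Net reactance X = X_L − X_C = 90.40 Ω
Z = 52.00 + j90.40 Ω
|Z| = √(52.00² + 90.40²) = 104.3 Ω
I = V/|Z| = 1.055 A
V_L = I·|Z_L| = 1.055 × 124.3 = 131.1 V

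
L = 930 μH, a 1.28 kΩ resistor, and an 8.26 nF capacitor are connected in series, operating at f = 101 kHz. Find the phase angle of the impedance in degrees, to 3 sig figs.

17.3°

ω = 2πf = 634600 rad/s
X_L = ωL = 590 Ω
X_C = 1/(ωC) = 191 Ω
Net reactance X = X_L − X_C = 399 Ω
Z = 1280 + j399 Ω
|Z| = √(1280² + 399²) = 1340 Ω
∠Z = arctan(399/1280) = 17.3°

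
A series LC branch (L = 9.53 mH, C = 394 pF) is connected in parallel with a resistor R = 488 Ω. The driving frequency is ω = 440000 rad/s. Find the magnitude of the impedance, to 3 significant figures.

466 Ω

X_L = ωL = 4190 Ω
X_C = 1/(ωC) = 5770 Ω
Branch 1: Z₁ = R = 488 Ω
Branch 2 (series LC): Z₂ = j(X_L − X_C) = −j1580 Ω
Parallel: Z = Z₁Z₂/(Z₁+Z₂), |Z| = 466 Ω, ∠Z = -17.2°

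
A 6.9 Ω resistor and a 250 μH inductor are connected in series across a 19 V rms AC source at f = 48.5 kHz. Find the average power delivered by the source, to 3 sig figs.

ω = 2πf = 304700 rad/s
X_L = ωL = 76.2 Ω
Z = 6.90 + j76.2 Ω
|Z| = √(6.90² + 76.2²) = 76.5 Ω
∠Z = arctan(76.2/6.90) = 84.8°
I = V/|Z| = 248 mA
P = VI cos φ = 19 × 0.248 × cos(84.8°) = 426 mW

426 mW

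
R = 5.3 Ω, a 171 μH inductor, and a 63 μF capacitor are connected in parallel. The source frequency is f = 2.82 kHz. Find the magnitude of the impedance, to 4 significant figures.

ω = 2πf = 17720 rad/s
X_L = ωL = 3.030 Ω
X_C = 1/(ωC) = 0.8958 Ω
Parallel: admittances add. Y = 1/R + 1/(jωL) + jωC
Y = (0.1887 + j0.7862) S
|Y| = 0.8085 S → |Z| = 1/|Y| = 1.237 Ω, ∠Z = −∠Y = -76.51°

1.237 Ω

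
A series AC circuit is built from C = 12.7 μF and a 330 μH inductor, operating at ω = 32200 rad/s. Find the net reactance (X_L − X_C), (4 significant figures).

X_L = ωL = 10.63 Ω
X_C = 1/(ωC) = 2.445 Ω
X = 10.63 − 2.445 = 8.181 Ω

8.181 Ω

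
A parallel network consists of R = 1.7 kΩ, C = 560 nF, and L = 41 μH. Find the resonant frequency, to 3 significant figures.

ω₀ = 1/√(LC) = 1/√(4.1e-05 × 5.6e-07) = 208700 rad/s
f₀ = ω₀/(2π) = 33.2 kHz

33.2 kHz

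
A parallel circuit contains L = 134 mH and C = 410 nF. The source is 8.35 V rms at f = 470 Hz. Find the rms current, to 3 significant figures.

11.0 mA

ω = 2πf = 2953 rad/s
X_L = ωL = 396 Ω
X_C = 1/(ωC) = 826 Ω
Parallel: admittances add. Y = 1/(jωL) + jωC
Y = (0 − j0.00132) S
|Y| = 0.00132 S → |Z| = 1/|Y| = 760 Ω, ∠Z = −∠Y = 90.0°
I = V/|Z| = 8.35/760 = 11.0 mA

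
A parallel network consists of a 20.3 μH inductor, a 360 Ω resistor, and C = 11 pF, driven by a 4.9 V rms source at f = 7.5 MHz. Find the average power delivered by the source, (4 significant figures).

66.69 mW

ω = 2πf = 4.712e+07 rad/s
X_L = ωL = 956.6 Ω
X_C = 1/(ωC) = 1929 Ω
Parallel: admittances add. Y = 1/R + 1/(jωL) + jωC
Y = (0.002778 − j0.0005270) S
|Y| = 0.002827 S → |Z| = 1/|Y| = 353.7 Ω, ∠Z = −∠Y = 10.74°
I = V/|Z| = 13.85 mA
P = VI cos φ = 4.9 × 0.01385 × cos(10.74°) = 66.69 mW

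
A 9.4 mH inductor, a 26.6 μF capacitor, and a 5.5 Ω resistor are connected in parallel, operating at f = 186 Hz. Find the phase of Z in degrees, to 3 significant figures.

18.2°

ω = 2πf = 1169 rad/s
X_L = ωL = 11.0 Ω
X_C = 1/(ωC) = 32.2 Ω
Parallel: admittances add. Y = 1/R + 1/(jωL) + jωC
Y = (0.182 − j0.0599) S
|Y| = 0.191 S → |Z| = 1/|Y| = 5.22 Ω, ∠Z = −∠Y = 18.2°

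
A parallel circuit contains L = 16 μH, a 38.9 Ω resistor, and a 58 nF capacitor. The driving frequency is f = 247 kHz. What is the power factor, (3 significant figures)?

ω = 2πf = 1.552e+06 rad/s
X_L = ωL = 24.8 Ω
X_C = 1/(ωC) = 11.1 Ω
Parallel: admittances add. Y = 1/R + 1/(jωL) + jωC
Y = (0.0257 + j0.0497) S
|Y| = 0.0560 S → |Z| = 1/|Y| = 17.9 Ω, ∠Z = −∠Y = -62.7°
cos φ = cos(-62.7°) = 0.459

0.459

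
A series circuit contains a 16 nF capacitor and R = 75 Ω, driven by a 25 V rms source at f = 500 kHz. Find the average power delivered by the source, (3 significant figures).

7.79 W

ω = 2πf = 3.142e+06 rad/s
X_C = 1/(ωC) = 19.9 Ω
Z = 75.0 − j19.9 Ω
|Z| = √(75.0² + 19.9²) = 77.6 Ω
∠Z = arctan(-19.9/75.0) = -14.9°
I = V/|Z| = 322 mA
P = VI cos φ = 25 × 0.322 × cos(-14.9°) = 7.79 W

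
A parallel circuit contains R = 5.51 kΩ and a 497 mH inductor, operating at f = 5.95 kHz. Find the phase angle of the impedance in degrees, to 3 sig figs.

16.5°

ω = 2πf = 37380 rad/s
X_L = ωL = 18600 Ω
Parallel: admittances add. Y = 1/R + 1/(jωL)
Y = (0.000181 − j5.38e-05) S
|Y| = 0.000189 S → |Z| = 1/|Y| = 5280 Ω, ∠Z = −∠Y = 16.5°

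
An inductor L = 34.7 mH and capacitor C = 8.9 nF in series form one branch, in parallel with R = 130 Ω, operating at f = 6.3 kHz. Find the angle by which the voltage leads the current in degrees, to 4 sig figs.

-5.071°

ω = 2πf = 39580 rad/s
X_L = ωL = 1374 Ω
X_C = 1/(ωC) = 2839 Ω
Branch 1: Z₁ = R = 130.0 Ω
Branch 2 (series LC): Z₂ = j(X_L − X_C) = −j1465 Ω
Parallel: Z = Z₁Z₂/(Z₁+Z₂), |Z| = 129.5 Ω, ∠Z = -5.071°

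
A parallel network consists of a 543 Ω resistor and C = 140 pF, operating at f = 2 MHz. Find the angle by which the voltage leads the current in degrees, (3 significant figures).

-43.7°

ω = 2πf = 1.257e+07 rad/s
X_C = 1/(ωC) = 568 Ω
Parallel: admittances add. Y = 1/R + jωC
Y = (0.00184 + j0.00176) S
|Y| = 0.00255 S → |Z| = 1/|Y| = 393 Ω, ∠Z = −∠Y = -43.7°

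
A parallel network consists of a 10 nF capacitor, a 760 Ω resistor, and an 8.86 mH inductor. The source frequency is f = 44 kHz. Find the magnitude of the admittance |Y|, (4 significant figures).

ω = 2πf = 276500 rad/s
X_L = ωL = 2449 Ω
X_C = 1/(ωC) = 361.7 Ω
Parallel: admittances add. Y = 1/R + 1/(jωL) + jωC
Y = (0.001316 + j0.002356) S
|Y| = 0.002699 S → |Z| = 1/|Y| = 370.5 Ω, ∠Z = −∠Y = -60.82°

2.699 mS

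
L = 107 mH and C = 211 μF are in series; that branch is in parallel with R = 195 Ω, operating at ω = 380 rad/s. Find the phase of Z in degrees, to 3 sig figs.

81.8°

X_L = ωL = 40.7 Ω
X_C = 1/(ωC) = 12.5 Ω
Branch 1: Z₁ = R = 195 Ω
Branch 2 (series LC): Z₂ = j(X_L − X_C) = j28.2 Ω
Parallel: Z = Z₁Z₂/(Z₁+Z₂), |Z| = 27.9 Ω, ∠Z = 81.8°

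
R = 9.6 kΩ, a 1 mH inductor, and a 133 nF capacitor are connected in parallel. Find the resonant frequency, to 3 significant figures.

13.8 kHz

ω₀ = 1/√(LC) = 1/√(0.001 × 1.33e-07) = 86710 rad/s
f₀ = ω₀/(2π) = 13.8 kHz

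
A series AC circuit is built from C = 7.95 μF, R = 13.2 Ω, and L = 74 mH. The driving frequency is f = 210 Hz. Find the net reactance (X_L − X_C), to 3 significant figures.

ω = 2πf = 1319 rad/s
X_L = ωL = 97.6 Ω
X_C = 1/(ωC) = 95.3 Ω
X = 97.6 − 95.3 = 2.31 Ω

2.31 Ω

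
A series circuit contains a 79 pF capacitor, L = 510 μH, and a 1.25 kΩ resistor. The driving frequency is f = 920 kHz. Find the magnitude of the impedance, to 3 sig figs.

1460 Ω

ω = 2πf = 5.781e+06 rad/s
X_L = ωL = 2950 Ω
X_C = 1/(ωC) = 2190 Ω
Net reactance X = X_L − X_C = 758 Ω
Z = 1250 + j758 Ω
|Z| = √(1250² + 758²) = 1460 Ω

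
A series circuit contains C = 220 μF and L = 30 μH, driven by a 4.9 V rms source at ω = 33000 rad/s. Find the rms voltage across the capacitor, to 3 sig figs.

0.792 V

X_L = ωL = 0.990 Ω
X_C = 1/(ωC) = 0.138 Ω
Net reactance X = X_L − X_C = 0.852 Ω
Z = j0.852 Ω
|Z| = √(0² + 0.852²) = 0.852 Ω
I = V/|Z| = 5.75 A
V_C = I·|Z_C| = 5.75 × 0.138 = 0.792 V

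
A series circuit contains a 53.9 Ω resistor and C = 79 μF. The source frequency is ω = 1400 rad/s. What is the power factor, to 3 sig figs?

X_C = 1/(ωC) = 9.04 Ω
Z = 53.9 − j9.04 Ω
|Z| = √(53.9² + 9.04²) = 54.7 Ω
∠Z = arctan(-9.04/53.9) = -9.52°
cos φ = cos(-9.52°) = 0.986

0.986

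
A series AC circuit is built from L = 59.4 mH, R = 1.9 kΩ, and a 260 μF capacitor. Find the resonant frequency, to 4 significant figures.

40.50 Hz

ω₀ = 1/√(LC) = 1/√(0.0594 × 0.00026) = 254.5 rad/s
f₀ = ω₀/(2π) = 40.50 Hz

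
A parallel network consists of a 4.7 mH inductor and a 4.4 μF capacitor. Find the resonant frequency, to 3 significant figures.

ω₀ = 1/√(LC) = 1/√(0.0047 × 4.4e-06) = 6954 rad/s
f₀ = ω₀/(2π) = 1.11 kHz

1.11 kHz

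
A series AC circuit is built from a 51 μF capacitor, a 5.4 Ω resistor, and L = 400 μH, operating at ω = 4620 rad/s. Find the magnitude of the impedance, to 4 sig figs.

X_L = ωL = 1.848 Ω
X_C = 1/(ωC) = 4.244 Ω
Net reactance X = X_L − X_C = -2.396 Ω
Z = 5.400 − j2.396 Ω
|Z| = √(5.400² + 2.396²) = 5.908 Ω

5.908 Ω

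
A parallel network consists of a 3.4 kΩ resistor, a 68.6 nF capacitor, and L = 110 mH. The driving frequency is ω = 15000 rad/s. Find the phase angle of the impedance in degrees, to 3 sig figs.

-55.2°

X_L = ωL = 1650 Ω
X_C = 1/(ωC) = 972 Ω
Parallel: admittances add. Y = 1/R + 1/(jωL) + jωC
Y = (0.000294 + j0.000423) S
|Y| = 0.000515 S → |Z| = 1/|Y| = 1940 Ω, ∠Z = −∠Y = -55.2°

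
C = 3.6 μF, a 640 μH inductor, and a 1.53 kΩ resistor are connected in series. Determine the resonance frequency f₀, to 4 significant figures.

3.316 kHz

ω₀ = 1/√(LC) = 1/√(0.00064 × 3.6e-06) = 20830 rad/s
f₀ = ω₀/(2π) = 3.316 kHz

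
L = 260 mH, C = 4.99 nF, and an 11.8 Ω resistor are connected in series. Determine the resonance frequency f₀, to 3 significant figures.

ω₀ = 1/√(LC) = 1/√(0.26 × 4.99e-09) = 27760 rad/s
f₀ = ω₀/(2π) = 4.42 kHz

4.42 kHz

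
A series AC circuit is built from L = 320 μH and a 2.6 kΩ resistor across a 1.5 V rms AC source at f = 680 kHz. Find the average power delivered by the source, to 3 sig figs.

678 μW

ω = 2πf = 4.273e+06 rad/s
X_L = ωL = 1370 Ω
Z = 2600 + j1370 Ω
|Z| = √(2600² + 1370²) = 2940 Ω
∠Z = arctan(1370/2600) = 27.7°
I = V/|Z| = 511 μA
P = VI cos φ = 1.5 × 0.000511 × cos(27.7°) = 678 μW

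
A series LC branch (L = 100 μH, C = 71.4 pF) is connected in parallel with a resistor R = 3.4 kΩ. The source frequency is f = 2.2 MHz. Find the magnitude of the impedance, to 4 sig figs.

ω = 2πf = 1.382e+07 rad/s
X_L = ωL = 1382 Ω
X_C = 1/(ωC) = 1013 Ω
Branch 1: Z₁ = R = 3400 Ω
Branch 2 (series LC): Z₂ = j(X_L − X_C) = j369.1 Ω
Parallel: Z = Z₁Z₂/(Z₁+Z₂), |Z| = 366.9 Ω, ∠Z = 83.80°

366.9 Ω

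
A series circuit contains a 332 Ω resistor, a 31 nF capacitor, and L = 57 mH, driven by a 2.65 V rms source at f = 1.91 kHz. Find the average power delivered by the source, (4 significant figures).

ω = 2πf = 12000 rad/s
X_L = ωL = 684.1 Ω
X_C = 1/(ωC) = 2688 Ω
Net reactance X = X_L − X_C = -2004 Ω
Z = 332.0 − j2004 Ω
|Z| = √(332.0² + 2004²) = 2031 Ω
∠Z = arctan(-2004/332.0) = -80.59°
I = V/|Z| = 1.305 mA
P = VI cos φ = 2.65 × 0.001305 × cos(-80.59°) = 565.1 μW

565.1 μW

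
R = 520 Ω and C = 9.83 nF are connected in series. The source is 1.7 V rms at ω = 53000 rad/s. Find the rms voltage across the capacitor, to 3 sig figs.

1.64 V

X_C = 1/(ωC) = 1920 Ω
Z = 520 − j1920 Ω
|Z| = √(520² + 1920²) = 1990 Ω
I = V/|Z| = 855 μA
V_C = I·|Z_C| = 0.000855 × 1920 = 1.64 V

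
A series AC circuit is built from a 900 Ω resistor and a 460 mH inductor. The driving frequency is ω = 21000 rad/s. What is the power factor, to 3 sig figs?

0.0928

X_L = ωL = 9660 Ω
Z = 900 + j9660 Ω
|Z| = √(900² + 9660²) = 9700 Ω
∠Z = arctan(9660/900) = 84.7°
cos φ = cos(84.7°) = 0.0928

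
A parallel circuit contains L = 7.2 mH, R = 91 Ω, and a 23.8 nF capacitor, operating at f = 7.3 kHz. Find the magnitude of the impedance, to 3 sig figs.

89.6 Ω

ω = 2πf = 45870 rad/s
X_L = ωL = 330 Ω
X_C = 1/(ωC) = 916 Ω
Parallel: admittances add. Y = 1/R + 1/(jωL) + jωC
Y = (0.0110 − j0.00194) S
|Y| = 0.0112 S → |Z| = 1/|Y| = 89.6 Ω, ∠Z = −∠Y = 9.99°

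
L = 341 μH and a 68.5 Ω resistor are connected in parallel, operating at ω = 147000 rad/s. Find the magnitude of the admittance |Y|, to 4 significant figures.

24.72 mS

X_L = ωL = 50.13 Ω
Parallel: admittances add. Y = 1/R + 1/(jωL)
Y = (0.01460 − j0.01995) S
|Y| = 0.02472 S → |Z| = 1/|Y| = 40.45 Ω, ∠Z = −∠Y = 53.80°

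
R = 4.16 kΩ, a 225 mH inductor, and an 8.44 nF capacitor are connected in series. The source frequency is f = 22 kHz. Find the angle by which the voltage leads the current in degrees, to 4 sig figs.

82.17°

ω = 2πf = 138200 rad/s
X_L = ωL = 31100 Ω
X_C = 1/(ωC) = 857.1 Ω
Net reactance X = X_L − X_C = 30240 Ω
Z = 4160 + j30240 Ω
|Z| = √(4160² + 30240²) = 30530 Ω
∠Z = arctan(30240/4160) = 82.17°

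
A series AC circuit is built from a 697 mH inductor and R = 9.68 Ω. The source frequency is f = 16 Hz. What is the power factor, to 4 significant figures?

ω = 2πf = 100.5 rad/s
X_L = ωL = 70.07 Ω
Z = 9.680 + j70.07 Ω
|Z| = √(9.680² + 70.07²) = 70.74 Ω
∠Z = arctan(70.07/9.680) = 82.13°
cos φ = cos(82.13°) = 0.1368

0.1368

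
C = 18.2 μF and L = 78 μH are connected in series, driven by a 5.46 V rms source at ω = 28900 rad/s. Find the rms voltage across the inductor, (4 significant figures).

X_L = ωL = 2.254 Ω
X_C = 1/(ωC) = 1.901 Ω
Net reactance X = X_L − X_C = 0.3530 Ω
Z = j0.3530 Ω
|Z| = √(0² + 0.3530²) = 0.3530 Ω
I = V/|Z| = 15.47 A
V_L = I·|Z_L| = 15.47 × 2.254 = 34.87 V

34.87 V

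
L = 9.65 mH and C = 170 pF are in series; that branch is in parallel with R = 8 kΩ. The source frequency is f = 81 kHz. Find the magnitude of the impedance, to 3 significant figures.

5110 Ω

ω = 2πf = 508900 rad/s
X_L = ωL = 4910 Ω
X_C = 1/(ωC) = 11600 Ω
Branch 1: Z₁ = R = 8000 Ω
Branch 2 (series LC): Z₂ = j(X_L − X_C) = −j6650 Ω
Parallel: Z = Z₁Z₂/(Z₁+Z₂), |Z| = 5110 Ω, ∠Z = -50.3°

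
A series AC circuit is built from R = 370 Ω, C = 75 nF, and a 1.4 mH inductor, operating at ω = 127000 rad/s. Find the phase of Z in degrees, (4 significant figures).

11.13°

X_L = ωL = 177.8 Ω
X_C = 1/(ωC) = 105.0 Ω
Net reactance X = X_L − X_C = 72.81 Ω
Z = 370.0 + j72.81 Ω
|Z| = √(370.0² + 72.81²) = 377.1 Ω
∠Z = arctan(72.81/370.0) = 11.13°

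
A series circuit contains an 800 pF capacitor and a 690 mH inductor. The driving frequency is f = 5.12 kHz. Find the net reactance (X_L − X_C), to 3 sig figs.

ω = 2πf = 32170 rad/s
X_L = ωL = 22200 Ω
X_C = 1/(ωC) = 38900 Ω
X = 22200 − 38900 = -16700 Ω

-16700 Ω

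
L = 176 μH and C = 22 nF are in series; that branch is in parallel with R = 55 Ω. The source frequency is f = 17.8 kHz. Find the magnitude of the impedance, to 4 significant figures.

54.45 Ω

ω = 2πf = 111800 rad/s
X_L = ωL = 19.68 Ω
X_C = 1/(ωC) = 406.4 Ω
Branch 1: Z₁ = R = 55.00 Ω
Branch 2 (series LC): Z₂ = j(X_L − X_C) = −j386.7 Ω
Parallel: Z = Z₁Z₂/(Z₁+Z₂), |Z| = 54.45 Ω, ∠Z = -8.094°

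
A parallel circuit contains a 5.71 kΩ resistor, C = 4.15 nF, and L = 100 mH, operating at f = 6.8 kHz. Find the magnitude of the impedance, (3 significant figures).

ω = 2πf = 42730 rad/s
X_L = ωL = 4270 Ω
X_C = 1/(ωC) = 5640 Ω
Parallel: admittances add. Y = 1/R + 1/(jωL) + jωC
Y = (0.000175 − j5.67e-05) S
|Y| = 0.000184 S → |Z| = 1/|Y| = 5430 Ω, ∠Z = −∠Y = 18.0°

5430 Ω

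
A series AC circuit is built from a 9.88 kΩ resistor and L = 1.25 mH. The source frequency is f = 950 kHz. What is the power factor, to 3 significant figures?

ω = 2πf = 5.969e+06 rad/s
X_L = ωL = 7460 Ω
Z = 9880 + j7460 Ω
|Z| = √(9880² + 7460²) = 12400 Ω
∠Z = arctan(7460/9880) = 37.1°
cos φ = cos(37.1°) = 0.798

0.798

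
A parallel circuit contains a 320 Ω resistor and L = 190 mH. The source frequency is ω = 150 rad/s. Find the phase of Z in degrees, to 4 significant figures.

84.91°

X_L = ωL = 28.50 Ω
Parallel: admittances add. Y = 1/R + 1/(jωL)
Y = (0.003125 − j0.03509) S
|Y| = 0.03523 S → |Z| = 1/|Y| = 28.39 Ω, ∠Z = −∠Y = 84.91°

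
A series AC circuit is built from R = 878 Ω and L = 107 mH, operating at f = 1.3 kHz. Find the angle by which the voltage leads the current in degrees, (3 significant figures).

ω = 2πf = 8168 rad/s
X_L = ωL = 874 Ω
Z = 878 + j874 Ω
|Z| = √(878² + 874²) = 1240 Ω
∠Z = arctan(874/878) = 44.9°

44.9°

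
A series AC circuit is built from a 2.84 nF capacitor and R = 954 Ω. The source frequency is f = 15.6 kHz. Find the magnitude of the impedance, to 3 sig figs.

ω = 2πf = 98020 rad/s
X_C = 1/(ωC) = 3590 Ω
Z = 954 − j3590 Ω
|Z| = √(954² + 3590²) = 3720 Ω

3720 Ω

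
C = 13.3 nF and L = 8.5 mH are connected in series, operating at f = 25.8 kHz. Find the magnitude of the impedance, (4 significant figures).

914.1 Ω

ω = 2πf = 162100 rad/s
X_L = ωL = 1378 Ω
X_C = 1/(ωC) = 463.8 Ω
Net reactance X = X_L − X_C = 914.1 Ω
Z = j914.1 Ω
|Z| = √(0² + 914.1²) = 914.1 Ω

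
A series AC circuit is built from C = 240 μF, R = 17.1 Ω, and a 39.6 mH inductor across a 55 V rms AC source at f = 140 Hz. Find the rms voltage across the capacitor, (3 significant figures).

7.53 V

ω = 2πf = 879.6 rad/s
X_L = ωL = 34.8 Ω
X_C = 1/(ωC) = 4.74 Ω
Net reactance X = X_L − X_C = 30.1 Ω
Z = 17.1 + j30.1 Ω
|Z| = √(17.1² + 30.1²) = 34.6 Ω
I = V/|Z| = 1.59 A
V_C = I·|Z_C| = 1.59 × 4.74 = 7.53 V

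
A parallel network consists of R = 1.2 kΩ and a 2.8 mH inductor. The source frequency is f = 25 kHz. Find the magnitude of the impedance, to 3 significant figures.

413 Ω

ω = 2πf = 157100 rad/s
X_L = ωL = 440 Ω
Parallel: admittances add. Y = 1/R + 1/(jωL)
Y = (0.000833 − j0.00227) S
|Y| = 0.00242 S → |Z| = 1/|Y| = 413 Ω, ∠Z = −∠Y = 69.9°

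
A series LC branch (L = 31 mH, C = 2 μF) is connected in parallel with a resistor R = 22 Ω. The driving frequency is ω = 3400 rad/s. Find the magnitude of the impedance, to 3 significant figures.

X_L = ωL = 105 Ω
X_C = 1/(ωC) = 147 Ω
Branch 1: Z₁ = R = 22.0 Ω
Branch 2 (series LC): Z₂ = j(X_L − X_C) = −j41.7 Ω
Parallel: Z = Z₁Z₂/(Z₁+Z₂), |Z| = 19.5 Ω, ∠Z = -27.8°

19.5 Ω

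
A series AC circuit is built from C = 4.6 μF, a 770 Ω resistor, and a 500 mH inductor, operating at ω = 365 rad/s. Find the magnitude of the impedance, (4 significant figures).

873.8 Ω

X_L = ωL = 182.5 Ω
X_C = 1/(ωC) = 595.6 Ω
Net reactance X = X_L − X_C = -413.1 Ω
Z = 770.0 − j413.1 Ω
|Z| = √(770.0² + 413.1²) = 873.8 Ω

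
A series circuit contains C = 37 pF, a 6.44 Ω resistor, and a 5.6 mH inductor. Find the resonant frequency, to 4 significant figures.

ω₀ = 1/√(LC) = 1/√(0.0056 × 3.7e-11) = 2.197e+06 rad/s
f₀ = ω₀/(2π) = 349.6 kHz

349.6 kHz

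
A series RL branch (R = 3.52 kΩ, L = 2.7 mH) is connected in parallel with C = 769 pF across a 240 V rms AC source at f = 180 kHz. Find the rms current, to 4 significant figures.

179.3 mA

ω = 2πf = 1.131e+06 rad/s
X_L = ωL = 3054 Ω
X_C = 1/(ωC) = 1150 Ω
Branch 1 (R+jX_L): Z₁ = 3520 + j3054 Ω, |Z₁| = 4660 Ω
Branch 2 (−jX_C): Z₂ = −j1150 Ω
Parallel: Z = Z₁Z₂/(Z₁+Z₂), |Z| = 1339 Ω, ∠Z = -77.47°
I = V/|Z| = 240/1339 = 179.3 mA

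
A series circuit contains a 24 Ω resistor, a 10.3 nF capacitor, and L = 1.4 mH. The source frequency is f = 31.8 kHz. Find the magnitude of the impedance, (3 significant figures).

ω = 2πf = 199800 rad/s
X_L = ωL = 280 Ω
X_C = 1/(ωC) = 486 Ω
Net reactance X = X_L − X_C = -206 Ω
Z = 24.0 − j206 Ω
|Z| = √(24.0² + 206²) = 208 Ω

208 Ω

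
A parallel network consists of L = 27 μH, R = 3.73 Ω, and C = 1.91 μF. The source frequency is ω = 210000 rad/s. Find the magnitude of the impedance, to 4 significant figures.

X_L = ωL = 5.670 Ω
X_C = 1/(ωC) = 2.493 Ω
Parallel: admittances add. Y = 1/R + 1/(jωL) + jωC
Y = (0.2681 + j0.2247) S
|Y| = 0.3498 S → |Z| = 1/|Y| = 2.859 Ω, ∠Z = −∠Y = -39.97°

2.859 Ω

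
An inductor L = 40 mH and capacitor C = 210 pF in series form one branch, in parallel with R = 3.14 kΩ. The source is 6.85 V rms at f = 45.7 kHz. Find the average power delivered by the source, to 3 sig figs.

ω = 2πf = 287100 rad/s
X_L = ωL = 11500 Ω
X_C = 1/(ωC) = 16600 Ω
Branch 1: Z₁ = R = 3140 Ω
Branch 2 (series LC): Z₂ = j(X_L − X_C) = −j5100 Ω
Parallel: Z = Z₁Z₂/(Z₁+Z₂), |Z| = 2670 Ω, ∠Z = -31.6°
I = V/|Z| = 2.56 mA
P = VI cos φ = 6.85 × 0.00256 × cos(-31.6°) = 14.9 mW

14.9 mW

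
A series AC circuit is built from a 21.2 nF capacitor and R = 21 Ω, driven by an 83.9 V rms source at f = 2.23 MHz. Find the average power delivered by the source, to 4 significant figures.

326.8 W

ω = 2πf = 1.401e+07 rad/s
X_C = 1/(ωC) = 3.367 Ω
Z = 21.00 − j3.367 Ω
|Z| = √(21.00² + 3.367²) = 21.27 Ω
∠Z = arctan(-3.367/21.00) = -9.108°
I = V/|Z| = 3.945 A
P = VI cos φ = 83.9 × 3.945 × cos(-9.108°) = 326.8 W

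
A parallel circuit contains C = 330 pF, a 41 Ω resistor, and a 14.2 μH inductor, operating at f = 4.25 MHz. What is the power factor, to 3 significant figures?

0.969

ω = 2πf = 2.67e+07 rad/s
X_L = ωL = 379 Ω
X_C = 1/(ωC) = 113 Ω
Parallel: admittances add. Y = 1/R + 1/(jωL) + jωC
Y = (0.0244 + j0.00617) S
|Y| = 0.0252 S → |Z| = 1/|Y| = 39.7 Ω, ∠Z = −∠Y = -14.2°
cos φ = cos(-14.2°) = 0.969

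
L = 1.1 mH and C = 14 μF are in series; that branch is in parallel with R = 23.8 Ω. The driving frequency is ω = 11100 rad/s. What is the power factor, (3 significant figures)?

X_L = ωL = 12.2 Ω
X_C = 1/(ωC) = 6.44 Ω
Branch 1: Z₁ = R = 23.8 Ω
Branch 2 (series LC): Z₂ = j(X_L − X_C) = j5.77 Ω
Parallel: Z = Z₁Z₂/(Z₁+Z₂), |Z| = 5.61 Ω, ∠Z = 76.4°
cos φ = cos(76.4°) = 0.236

0.236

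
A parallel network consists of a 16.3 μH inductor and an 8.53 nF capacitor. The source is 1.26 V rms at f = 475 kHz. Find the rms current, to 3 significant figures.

ω = 2πf = 2.985e+06 rad/s
X_L = ωL = 48.6 Ω
X_C = 1/(ωC) = 39.3 Ω
Parallel: admittances add. Y = 1/(jωL) + jωC
Y = (0 + j0.00490) S
|Y| = 0.00490 S → |Z| = 1/|Y| = 204 Ω, ∠Z = −∠Y = -90.0°
I = V/|Z| = 1.26/204 = 6.18 mA

6.18 mA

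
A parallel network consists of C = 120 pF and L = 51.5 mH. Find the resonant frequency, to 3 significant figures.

64.0 kHz

ω₀ = 1/√(LC) = 1/√(0.0515 × 1.2e-10) = 402300 rad/s
f₀ = ω₀/(2π) = 64.0 kHz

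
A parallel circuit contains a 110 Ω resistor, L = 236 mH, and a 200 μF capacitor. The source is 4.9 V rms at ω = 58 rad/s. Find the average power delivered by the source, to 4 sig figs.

X_L = ωL = 13.69 Ω
X_C = 1/(ωC) = 86.21 Ω
Parallel: admittances add. Y = 1/R + 1/(jωL) + jωC
Y = (0.009091 − j0.06146) S
|Y| = 0.06213 S → |Z| = 1/|Y| = 16.10 Ω, ∠Z = −∠Y = 81.59°
I = V/|Z| = 304.4 mA
P = VI cos φ = 4.9 × 0.3044 × cos(81.59°) = 218.3 mW

218.3 mW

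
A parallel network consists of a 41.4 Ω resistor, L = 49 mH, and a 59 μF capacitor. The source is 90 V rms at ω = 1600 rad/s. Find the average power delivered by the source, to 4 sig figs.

195.7 W

X_L = ωL = 78.40 Ω
X_C = 1/(ωC) = 10.59 Ω
Parallel: admittances add. Y = 1/R + 1/(jωL) + jωC
Y = (0.02415 + j0.08164) S
|Y| = 0.08514 S → |Z| = 1/|Y| = 11.74 Ω, ∠Z = −∠Y = -73.52°
I = V/|Z| = 7.663 A
P = VI cos φ = 90 × 7.663 × cos(-73.52°) = 195.7 W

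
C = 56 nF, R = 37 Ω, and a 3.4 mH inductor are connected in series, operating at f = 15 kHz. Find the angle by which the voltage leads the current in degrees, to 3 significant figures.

ω = 2πf = 94250 rad/s
X_L = ωL = 320 Ω
X_C = 1/(ωC) = 189 Ω
Net reactance X = X_L − X_C = 131 Ω
Z = 37.0 + j131 Ω
|Z| = √(37.0² + 131²) = 136 Ω
∠Z = arctan(131/37.0) = 74.2°

74.2°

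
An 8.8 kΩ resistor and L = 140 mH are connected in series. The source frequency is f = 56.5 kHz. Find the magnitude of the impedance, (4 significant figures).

ω = 2πf = 355000 rad/s
X_L = ωL = 49700 Ω
Z = 8800 + j49700 Ω
|Z| = √(8800² + 49700²) = 50470 Ω

50470 Ω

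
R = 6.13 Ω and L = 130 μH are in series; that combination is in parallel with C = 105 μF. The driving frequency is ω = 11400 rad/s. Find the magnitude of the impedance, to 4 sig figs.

0.8547 Ω

X_L = ωL = 1.482 Ω
X_C = 1/(ωC) = 0.8354 Ω
Branch 1 (R+jX_L): Z₁ = 6.130 + j1.482 Ω, |Z₁| = 6.307 Ω
Branch 2 (−jX_C): Z₂ = −j0.8354 Ω
Parallel: Z = Z₁Z₂/(Z₁+Z₂), |Z| = 0.8547 Ω, ∠Z = -82.43°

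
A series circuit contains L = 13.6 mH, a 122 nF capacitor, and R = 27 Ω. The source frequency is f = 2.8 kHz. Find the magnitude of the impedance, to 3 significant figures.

ω = 2πf = 17590 rad/s
X_L = ωL = 239 Ω
X_C = 1/(ωC) = 466 Ω
Net reactance X = X_L − X_C = -227 Ω
Z = 27.0 − j227 Ω
|Z| = √(27.0² + 227²) = 228 Ω

228 Ω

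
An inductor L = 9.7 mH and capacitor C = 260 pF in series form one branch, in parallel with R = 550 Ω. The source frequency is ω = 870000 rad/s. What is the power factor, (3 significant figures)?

X_L = ωL = 8440 Ω
X_C = 1/(ωC) = 4420 Ω
Branch 1: Z₁ = R = 550 Ω
Branch 2 (series LC): Z₂ = j(X_L − X_C) = j4020 Ω
Parallel: Z = Z₁Z₂/(Z₁+Z₂), |Z| = 545 Ω, ∠Z = 7.79°
cos φ = cos(7.79°) = 0.991

0.991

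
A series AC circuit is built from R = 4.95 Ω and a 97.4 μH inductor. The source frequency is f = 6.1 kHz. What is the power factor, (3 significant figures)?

0.798

ω = 2πf = 38330 rad/s
X_L = ωL = 3.73 Ω
Z = 4.95 + j3.73 Ω
|Z| = √(4.95² + 3.73²) = 6.20 Ω
∠Z = arctan(3.73/4.95) = 37.0°
cos φ = cos(37.0°) = 0.798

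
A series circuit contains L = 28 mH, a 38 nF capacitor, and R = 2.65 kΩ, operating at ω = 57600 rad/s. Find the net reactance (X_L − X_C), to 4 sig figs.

X_L = ωL = 1613 Ω
X_C = 1/(ωC) = 456.9 Ω
X = 1613 − 456.9 = 1156 Ω

1156 Ω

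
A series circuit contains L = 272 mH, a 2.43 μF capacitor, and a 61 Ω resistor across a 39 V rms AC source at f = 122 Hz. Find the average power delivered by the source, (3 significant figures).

832 mW

ω = 2πf = 766.5 rad/s
X_L = ωL = 209 Ω
X_C = 1/(ωC) = 537 Ω
Net reactance X = X_L − X_C = -328 Ω
Z = 61.0 − j328 Ω
|Z| = √(61.0² + 328²) = 334 Ω
∠Z = arctan(-328/61.0) = -79.5°
I = V/|Z| = 117 mA
P = VI cos φ = 39 × 0.117 × cos(-79.5°) = 832 mW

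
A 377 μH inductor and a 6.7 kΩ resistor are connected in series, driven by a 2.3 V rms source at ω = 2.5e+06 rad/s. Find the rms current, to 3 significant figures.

340 μA

X_L = ωL = 942 Ω
Z = 6700 + j942 Ω
|Z| = √(6700² + 942²) = 6770 Ω
I = V/|Z| = 2.3/6770 = 340 μA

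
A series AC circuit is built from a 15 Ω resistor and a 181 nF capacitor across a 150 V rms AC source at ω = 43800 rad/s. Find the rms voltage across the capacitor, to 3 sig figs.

X_C = 1/(ωC) = 126 Ω
Z = 15.0 − j126 Ω
|Z| = √(15.0² + 126²) = 127 Ω
I = V/|Z| = 1.18 A
V_C = I·|Z_C| = 1.18 × 126 = 149 V

149 V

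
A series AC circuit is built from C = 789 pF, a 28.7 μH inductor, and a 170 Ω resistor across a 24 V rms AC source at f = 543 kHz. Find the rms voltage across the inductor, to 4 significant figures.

ω = 2πf = 3.412e+06 rad/s
X_L = ωL = 97.92 Ω
X_C = 1/(ωC) = 371.5 Ω
Net reactance X = X_L − X_C = -273.6 Ω
Z = 170.0 − j273.6 Ω
|Z| = √(170.0² + 273.6²) = 322.1 Ω
I = V/|Z| = 74.51 mA
V_L = I·|Z_L| = 0.07451 × 97.92 = 7.296 V

7.296 V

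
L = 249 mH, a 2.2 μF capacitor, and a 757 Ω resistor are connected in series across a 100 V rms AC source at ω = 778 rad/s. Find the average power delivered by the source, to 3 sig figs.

10.4 W

X_L = ωL = 194 Ω
X_C = 1/(ωC) = 584 Ω
Net reactance X = X_L − X_C = -391 Ω
Z = 757 − j391 Ω
|Z| = √(757² + 391²) = 852 Ω
∠Z = arctan(-391/757) = -27.3°
I = V/|Z| = 117 mA
P = VI cos φ = 100 × 0.117 × cos(-27.3°) = 10.4 W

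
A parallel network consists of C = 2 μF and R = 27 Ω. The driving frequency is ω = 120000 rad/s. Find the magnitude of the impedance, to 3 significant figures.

X_C = 1/(ωC) = 4.17 Ω
Parallel: admittances add. Y = 1/R + jωC
Y = (0.0370 + j0.240) S
|Y| = 0.243 S → |Z| = 1/|Y| = 4.12 Ω, ∠Z = −∠Y = -81.2°

4.12 Ω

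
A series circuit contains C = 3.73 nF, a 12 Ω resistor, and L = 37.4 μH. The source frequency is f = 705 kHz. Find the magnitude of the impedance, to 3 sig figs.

ω = 2πf = 4.43e+06 rad/s
X_L = ωL = 166 Ω
X_C = 1/(ωC) = 60.5 Ω
Net reactance X = X_L − X_C = 105 Ω
Z = 12.0 + j105 Ω
|Z| = √(12.0² + 105²) = 106 Ω

106 Ω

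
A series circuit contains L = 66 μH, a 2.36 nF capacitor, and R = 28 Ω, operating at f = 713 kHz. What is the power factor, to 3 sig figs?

ω = 2πf = 4.48e+06 rad/s
X_L = ωL = 296 Ω
X_C = 1/(ωC) = 94.6 Ω
Net reactance X = X_L − X_C = 201 Ω
Z = 28.0 + j201 Ω
|Z| = √(28.0² + 201²) = 203 Ω
∠Z = arctan(201/28.0) = 82.1°
cos φ = cos(82.1°) = 0.138

0.138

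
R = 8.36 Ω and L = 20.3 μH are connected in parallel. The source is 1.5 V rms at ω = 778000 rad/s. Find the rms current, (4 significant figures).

X_L = ωL = 15.79 Ω
Parallel: admittances add. Y = 1/R + 1/(jωL)
Y = (0.1196 − j0.06332) S
|Y| = 0.1353 S → |Z| = 1/|Y| = 7.389 Ω, ∠Z = −∠Y = 27.89°
I = V/|Z| = 1.5/7.389 = 203.0 mA

203.0 mA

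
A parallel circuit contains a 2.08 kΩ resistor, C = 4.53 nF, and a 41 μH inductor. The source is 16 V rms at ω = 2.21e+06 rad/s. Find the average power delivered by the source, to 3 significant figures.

X_L = ωL = 90.6 Ω
X_C = 1/(ωC) = 99.9 Ω
Parallel: admittances add. Y = 1/R + 1/(jωL) + jωC
Y = (0.000481 − j0.00103) S
|Y| = 0.00113 S → |Z| = 1/|Y| = 883 Ω, ∠Z = −∠Y = 64.9°
I = V/|Z| = 18.1 mA
P = VI cos φ = 16 × 0.0181 × cos(64.9°) = 123 mW

123 mW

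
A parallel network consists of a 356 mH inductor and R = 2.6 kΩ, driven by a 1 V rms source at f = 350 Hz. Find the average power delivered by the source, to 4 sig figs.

ω = 2πf = 2199 rad/s
X_L = ωL = 782.9 Ω
Parallel: admittances add. Y = 1/R + 1/(jωL)
Y = (0.0003846 − j0.001277) S
|Y| = 0.001334 S → |Z| = 1/|Y| = 749.6 Ω, ∠Z = −∠Y = 73.24°
I = V/|Z| = 1.334 mA
P = VI cos φ = 1 × 0.001334 × cos(73.24°) = 384.6 μW

384.6 μW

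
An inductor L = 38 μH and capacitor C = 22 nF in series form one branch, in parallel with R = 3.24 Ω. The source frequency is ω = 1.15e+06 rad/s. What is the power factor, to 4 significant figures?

X_L = ωL = 43.70 Ω
X_C = 1/(ωC) = 39.53 Ω
Branch 1: Z₁ = R = 3.240 Ω
Branch 2 (series LC): Z₂ = j(X_L − X_C) = j4.174 Ω
Parallel: Z = Z₁Z₂/(Z₁+Z₂), |Z| = 2.559 Ω, ∠Z = 37.82°
cos φ = cos(37.82°) = 0.7900

0.7900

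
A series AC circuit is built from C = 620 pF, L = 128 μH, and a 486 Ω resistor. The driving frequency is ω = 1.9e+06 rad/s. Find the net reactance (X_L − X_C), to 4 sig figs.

X_L = ωL = 243.2 Ω
X_C = 1/(ωC) = 848.9 Ω
X = 243.2 − 848.9 = -605.7 Ω

-605.7 Ω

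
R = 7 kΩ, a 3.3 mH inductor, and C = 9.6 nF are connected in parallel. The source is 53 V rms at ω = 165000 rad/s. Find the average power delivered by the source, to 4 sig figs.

X_L = ωL = 544.5 Ω
X_C = 1/(ωC) = 631.3 Ω
Parallel: admittances add. Y = 1/R + 1/(jωL) + jωC
Y = (0.0001429 − j0.0002525) S
|Y| = 0.0002902 S → |Z| = 1/|Y| = 3446 Ω, ∠Z = −∠Y = 60.50°
I = V/|Z| = 15.38 mA
P = VI cos φ = 53 × 0.01538 × cos(60.50°) = 401.3 mW

401.3 mW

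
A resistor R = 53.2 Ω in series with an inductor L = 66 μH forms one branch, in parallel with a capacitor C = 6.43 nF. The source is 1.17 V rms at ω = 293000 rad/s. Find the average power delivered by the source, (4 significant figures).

X_L = ωL = 19.34 Ω
X_C = 1/(ωC) = 530.8 Ω
Branch 1 (R+jX_L): Z₁ = 53.20 + j19.34 Ω, |Z₁| = 56.61 Ω
Branch 2 (−jX_C): Z₂ = −j530.8 Ω
Parallel: Z = Z₁Z₂/(Z₁+Z₂), |Z| = 58.43 Ω, ∠Z = 14.04°
I = V/|Z| = 20.02 mA
P = VI cos φ = 1.17 × 0.02002 × cos(14.04°) = 22.73 mW

22.73 mW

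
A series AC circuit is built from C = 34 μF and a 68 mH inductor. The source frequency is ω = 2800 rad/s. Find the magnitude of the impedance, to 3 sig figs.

X_L = ωL = 190 Ω
X_C = 1/(ωC) = 10.5 Ω
Net reactance X = X_L − X_C = 180 Ω
Z = j180 Ω
|Z| = √(0² + 180²) = 180 Ω

180 Ω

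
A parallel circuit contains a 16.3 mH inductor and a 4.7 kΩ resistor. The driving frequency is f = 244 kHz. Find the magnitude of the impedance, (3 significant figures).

4620 Ω

ω = 2πf = 1.533e+06 rad/s
X_L = ωL = 25000 Ω
Parallel: admittances add. Y = 1/R + 1/(jωL)
Y = (0.000213 − j4e-05) S
|Y| = 0.000216 S → |Z| = 1/|Y| = 4620 Ω, ∠Z = −∠Y = 10.7°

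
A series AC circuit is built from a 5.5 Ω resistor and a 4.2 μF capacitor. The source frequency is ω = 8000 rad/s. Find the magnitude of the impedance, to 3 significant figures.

X_C = 1/(ωC) = 29.8 Ω
Z = 5.50 − j29.8 Ω
|Z| = √(5.50² + 29.8²) = 30.3 Ω

30.3 Ω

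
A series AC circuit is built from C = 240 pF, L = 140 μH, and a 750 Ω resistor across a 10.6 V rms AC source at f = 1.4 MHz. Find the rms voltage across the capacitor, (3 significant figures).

4.71 V

ω = 2πf = 8.796e+06 rad/s
X_L = ωL = 1230 Ω
X_C = 1/(ωC) = 474 Ω
Net reactance X = X_L − X_C = 758 Ω
Z = 750 + j758 Ω
|Z| = √(750² + 758²) = 1070 Ω
I = V/|Z| = 9.94 mA
V_C = I·|Z_C| = 0.00994 × 474 = 4.71 V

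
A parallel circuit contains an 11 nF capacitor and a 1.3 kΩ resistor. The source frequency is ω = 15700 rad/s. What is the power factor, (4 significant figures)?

X_C = 1/(ωC) = 5790 Ω
Parallel: admittances add. Y = 1/R + jωC
Y = (0.0007692 + j0.0001727) S
|Y| = 0.0007884 S → |Z| = 1/|Y| = 1268 Ω, ∠Z = −∠Y = -12.65°
cos φ = cos(-12.65°) = 0.9757

0.9757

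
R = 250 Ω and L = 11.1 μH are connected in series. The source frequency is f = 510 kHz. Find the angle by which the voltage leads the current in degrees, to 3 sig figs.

ω = 2πf = 3.204e+06 rad/s
X_L = ωL = 35.6 Ω
Z = 250 + j35.6 Ω
|Z| = √(250² + 35.6²) = 253 Ω
∠Z = arctan(35.6/250) = 8.10°

8.10°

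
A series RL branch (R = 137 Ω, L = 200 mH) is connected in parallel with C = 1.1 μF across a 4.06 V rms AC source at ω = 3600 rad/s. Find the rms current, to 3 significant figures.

X_L = ωL = 720 Ω
X_C = 1/(ωC) = 253 Ω
Branch 1 (R+jX_L): Z₁ = 137 + j720 Ω, |Z₁| = 733 Ω
Branch 2 (−jX_C): Z₂ = −j253 Ω
Parallel: Z = Z₁Z₂/(Z₁+Z₂), |Z| = 380 Ω, ∠Z = -84.4°
I = V/|Z| = 4.06/380 = 10.7 mA

10.7 mA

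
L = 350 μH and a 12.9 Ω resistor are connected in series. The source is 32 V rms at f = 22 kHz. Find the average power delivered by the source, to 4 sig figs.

5.269 W

ω = 2πf = 138200 rad/s
X_L = ωL = 48.38 Ω
Z = 12.90 + j48.38 Ω
|Z| = √(12.90² + 48.38²) = 50.07 Ω
∠Z = arctan(48.38/12.90) = 75.07°
I = V/|Z| = 639.1 mA
P = VI cos φ = 32 × 0.6391 × cos(75.07°) = 5.269 W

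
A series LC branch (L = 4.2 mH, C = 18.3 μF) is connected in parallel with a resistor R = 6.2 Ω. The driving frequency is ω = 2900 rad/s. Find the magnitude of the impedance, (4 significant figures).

4.539 Ω

X_L = ωL = 12.18 Ω
X_C = 1/(ωC) = 18.84 Ω
Branch 1: Z₁ = R = 6.200 Ω
Branch 2 (series LC): Z₂ = j(X_L − X_C) = −j6.663 Ω
Parallel: Z = Z₁Z₂/(Z₁+Z₂), |Z| = 4.539 Ω, ∠Z = -42.94°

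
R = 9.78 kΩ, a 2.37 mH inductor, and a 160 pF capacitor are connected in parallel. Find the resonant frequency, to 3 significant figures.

258 kHz

ω₀ = 1/√(LC) = 1/√(0.00237 × 1.6e-10) = 1.624e+06 rad/s
f₀ = ω₀/(2π) = 258 kHz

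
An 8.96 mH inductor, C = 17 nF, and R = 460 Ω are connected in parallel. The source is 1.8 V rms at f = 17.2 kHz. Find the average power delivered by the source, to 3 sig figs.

7.04 mW

ω = 2πf = 108100 rad/s
X_L = ωL = 968 Ω
X_C = 1/(ωC) = 544 Ω
Parallel: admittances add. Y = 1/R + 1/(jωL) + jωC
Y = (0.00217 + j0.000804) S
|Y| = 0.00232 S → |Z| = 1/|Y| = 431 Ω, ∠Z = −∠Y = -20.3°
I = V/|Z| = 4.17 mA
P = VI cos φ = 1.8 × 0.00417 × cos(-20.3°) = 7.04 mW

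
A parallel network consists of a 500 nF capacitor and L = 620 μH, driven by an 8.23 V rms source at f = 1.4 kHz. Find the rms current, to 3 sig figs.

ω = 2πf = 8796 rad/s
X_L = ωL = 5.45 Ω
X_C = 1/(ωC) = 227 Ω
Parallel: admittances add. Y = 1/(jωL) + jωC
Y = (0 − j0.179) S
|Y| = 0.179 S → |Z| = 1/|Y| = 5.59 Ω, ∠Z = −∠Y = 90.0°
I = V/|Z| = 8.23/5.59 = 1.47 A

1.47 A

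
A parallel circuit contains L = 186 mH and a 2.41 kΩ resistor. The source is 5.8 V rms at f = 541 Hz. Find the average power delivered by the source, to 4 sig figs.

ω = 2πf = 3399 rad/s
X_L = ωL = 632.3 Ω
Parallel: admittances add. Y = 1/R + 1/(jωL)
Y = (0.0004149 − j0.001582) S
|Y| = 0.001635 S → |Z| = 1/|Y| = 611.6 Ω, ∠Z = −∠Y = 75.30°
I = V/|Z| = 9.484 mA
P = VI cos φ = 5.8 × 0.009484 × cos(75.30°) = 13.96 mW

13.96 mW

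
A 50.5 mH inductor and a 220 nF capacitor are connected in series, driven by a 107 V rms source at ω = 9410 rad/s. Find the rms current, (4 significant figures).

X_L = ωL = 475.2 Ω
X_C = 1/(ωC) = 483.0 Ω
Net reactance X = X_L − X_C = -7.840 Ω
Z = − j7.840 Ω
|Z| = √(0² + 7.840²) = 7.840 Ω
I = V/|Z| = 107/7.840 = 13.65 A

13.65 A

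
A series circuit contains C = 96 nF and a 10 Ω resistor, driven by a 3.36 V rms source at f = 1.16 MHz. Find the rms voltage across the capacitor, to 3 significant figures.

ω = 2πf = 7.288e+06 rad/s
X_C = 1/(ωC) = 1.43 Ω
Z = 10.0 − j1.43 Ω
|Z| = √(10.0² + 1.43²) = 10.1 Ω
I = V/|Z| = 333 mA
V_C = I·|Z_C| = 0.333 × 1.43 = 0.475 V

0.475 V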